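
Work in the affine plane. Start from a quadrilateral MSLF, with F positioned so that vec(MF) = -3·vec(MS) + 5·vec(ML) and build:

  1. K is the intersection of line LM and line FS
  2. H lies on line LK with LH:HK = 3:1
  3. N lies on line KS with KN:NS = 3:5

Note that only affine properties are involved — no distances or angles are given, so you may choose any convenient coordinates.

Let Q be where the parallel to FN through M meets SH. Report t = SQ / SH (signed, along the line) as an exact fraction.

t = 20

Assign M = (0, 0), S = (1, 0), L = (0, 1), F = (-3, 5) — the answer is frame-independent, so this choice is without loss of generality.
1. K is the intersection of line LM and line FS ⇒ K = (0, 5/4)
2. H lies on line LK with LH:HK = 3:1 ⇒ H = (0, 19/16)
3. N lies on line KS with KN:NS = 3:5 ⇒ N = (3/8, 25/32)
through M parallel to FN: direction (27/8, -135/32); meets SH at Q = (-19, 95/4)
Q = S + t·(H−S) with t = 20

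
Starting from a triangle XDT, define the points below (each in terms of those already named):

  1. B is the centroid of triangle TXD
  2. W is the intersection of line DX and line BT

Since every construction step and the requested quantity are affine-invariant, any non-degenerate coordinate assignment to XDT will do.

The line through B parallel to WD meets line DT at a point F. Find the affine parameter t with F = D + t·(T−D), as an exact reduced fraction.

Set X = (0, 0), D = (1, 0), T = (0, 1); any affine frame gives the same invariant.
1. B is the centroid of triangle TXD ⇒ B = (1/3, 1/3)
2. W is the intersection of line DX and line BT ⇒ W = (1/2, 0)
through B parallel to WD: direction (1/2, 0); meets DT at F = (2/3, 1/3)
F = D + t·(T−D) with t = 1/3

t = 1/3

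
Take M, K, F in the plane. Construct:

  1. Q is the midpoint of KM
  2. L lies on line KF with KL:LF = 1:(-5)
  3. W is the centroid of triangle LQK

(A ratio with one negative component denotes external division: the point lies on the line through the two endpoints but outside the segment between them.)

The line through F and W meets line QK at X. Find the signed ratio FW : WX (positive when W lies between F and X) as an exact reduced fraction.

FW:WX = -13

Choose coordinates M = (0, 0), K = (1, 0), F = (0, 1).
1. Q is the midpoint of KM ⇒ Q = (1/2, 0)
2. L lies on line KF with KL:LF = 1:(-5) ⇒ L = (5/4, -1/4)
3. W is the centroid of triangle LQK ⇒ W = (11/12, -1/12)
line FW meets QK at X = (11/13, 0)
W = F + t·(X−F) with t = 13/12, so FW:WX = 13/12:-1/12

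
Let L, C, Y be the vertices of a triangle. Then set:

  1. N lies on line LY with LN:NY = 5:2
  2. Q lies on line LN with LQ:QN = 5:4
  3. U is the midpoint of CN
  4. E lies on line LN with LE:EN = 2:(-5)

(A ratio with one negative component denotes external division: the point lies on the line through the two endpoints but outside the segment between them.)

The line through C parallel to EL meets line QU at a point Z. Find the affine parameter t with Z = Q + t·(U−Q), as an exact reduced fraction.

t = 2

Choose coordinates L = (0, 0), C = (1, 0), Y = (0, 1).
1. N lies on line LY with LN:NY = 5:2 ⇒ N = (0, 5/7)
2. Q lies on line LN with LQ:QN = 5:4 ⇒ Q = (0, 25/63)
3. U is the midpoint of CN ⇒ U = (1/2, 5/14)
4. E lies on line LN with LE:EN = 2:(-5) ⇒ E = (0, -10/21)
through C parallel to EL: direction (0, 10/21); meets QU at Z = (1, 20/63)
Z = Q + t·(U−Q) with t = 2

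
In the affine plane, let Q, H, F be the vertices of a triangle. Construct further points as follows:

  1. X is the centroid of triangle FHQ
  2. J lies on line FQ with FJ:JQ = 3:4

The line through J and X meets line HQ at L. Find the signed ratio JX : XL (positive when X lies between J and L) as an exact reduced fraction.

JX:XL = 5/7

Choose coordinates Q = (0, 0), H = (1, 0), F = (0, 1).
1. X is the centroid of triangle FHQ ⇒ X = (1/3, 1/3)
2. J lies on line FQ with FJ:JQ = 3:4 ⇒ J = (0, 4/7)
line JX meets HQ at L = (4/5, 0)
X = J + t·(L−J) with t = 5/12, so JX:XL = 5/12:7/12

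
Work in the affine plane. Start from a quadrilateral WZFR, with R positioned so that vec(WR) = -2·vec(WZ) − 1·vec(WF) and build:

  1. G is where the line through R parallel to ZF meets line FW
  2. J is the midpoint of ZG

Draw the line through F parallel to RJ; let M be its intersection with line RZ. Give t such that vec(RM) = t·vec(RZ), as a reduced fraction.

Assign W = (0, 0), Z = (1, 0), F = (0, 1), R = (-2, -1) — the answer is frame-independent, so this choice is without loss of generality.
1. G is where the line through R parallel to ZF meets line FW ⇒ G = (0, -3)
2. J is the midpoint of ZG ⇒ J = (1/2, -3/2)
through F parallel to RJ: direction (5/2, -1/2); meets RZ at M = (5/2, 1/2)
M = R + t·(Z−R) with t = 3/2

t = 3/2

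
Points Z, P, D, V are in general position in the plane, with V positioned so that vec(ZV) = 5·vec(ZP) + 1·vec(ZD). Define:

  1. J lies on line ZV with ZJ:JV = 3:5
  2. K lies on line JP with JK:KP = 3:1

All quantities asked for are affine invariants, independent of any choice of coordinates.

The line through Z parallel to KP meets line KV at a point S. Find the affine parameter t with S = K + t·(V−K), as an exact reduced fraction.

t = -3/5

Assign Z = (0, 0), P = (1, 0), D = (0, 1), V = (5, 1) — the answer is frame-independent, so this choice is without loss of generality.
1. J lies on line ZV with ZJ:JV = 3:5 ⇒ J = (15/8, 3/8)
2. K lies on line JP with JK:KP = 3:1 ⇒ K = (39/32, 3/32)
through Z parallel to KP: direction (-7/32, -3/32); meets KV at S = (-21/20, -9/20)
S = K + t·(V−K) with t = -3/5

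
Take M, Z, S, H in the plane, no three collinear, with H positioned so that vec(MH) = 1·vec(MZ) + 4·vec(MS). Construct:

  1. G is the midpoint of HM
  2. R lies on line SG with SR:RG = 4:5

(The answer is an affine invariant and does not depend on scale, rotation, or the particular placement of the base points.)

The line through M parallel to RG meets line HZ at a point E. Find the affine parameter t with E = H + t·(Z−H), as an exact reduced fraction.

Assign M = (0, 0), Z = (1, 0), S = (0, 1), H = (1, 4) — the answer is frame-independent, so this choice is without loss of generality.
1. G is the midpoint of HM ⇒ G = (1/2, 2)
2. R lies on line SG with SR:RG = 4:5 ⇒ R = (2/9, 13/9)
through M parallel to RG: direction (5/18, 5/9); meets HZ at E = (1, 2)
E = H + t·(Z−H) with t = 1/2

t = 1/2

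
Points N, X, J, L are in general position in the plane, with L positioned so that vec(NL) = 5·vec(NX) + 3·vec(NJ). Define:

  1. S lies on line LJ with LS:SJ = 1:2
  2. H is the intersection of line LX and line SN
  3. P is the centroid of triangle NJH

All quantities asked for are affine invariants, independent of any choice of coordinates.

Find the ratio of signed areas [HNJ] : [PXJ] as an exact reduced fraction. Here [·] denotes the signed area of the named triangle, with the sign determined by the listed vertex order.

[HNJ]:[PXJ] = 90/47

Choose coordinates N = (0, 0), X = (1, 0), J = (0, 1), L = (5, 3).
1. S lies on line LJ with LS:SJ = 1:2 ⇒ S = (10/3, 7/3)
2. H is the intersection of line LX and line SN ⇒ H = (15, 21/2)
3. P is the centroid of triangle NJH ⇒ P = (5, 23/6)
2·[HNJ] = -15, 2·[PXJ] = -47/6
[HNJ]:[PXJ] = -15:-47/6 = 90/47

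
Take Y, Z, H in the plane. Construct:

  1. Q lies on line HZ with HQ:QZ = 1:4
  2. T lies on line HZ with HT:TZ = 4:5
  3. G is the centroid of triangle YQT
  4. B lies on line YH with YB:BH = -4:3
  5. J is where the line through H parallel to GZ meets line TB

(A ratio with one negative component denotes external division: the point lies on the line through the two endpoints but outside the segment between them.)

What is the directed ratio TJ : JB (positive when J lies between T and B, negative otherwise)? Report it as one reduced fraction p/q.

Assign Y = (0, 0), Z = (1, 0), H = (0, 1) — the answer is frame-independent, so this choice is without loss of generality.
1. Q lies on line HZ with HQ:QZ = 1:4 ⇒ Q = (1/5, 4/5)
2. T lies on line HZ with HT:TZ = 4:5 ⇒ T = (4/9, 5/9)
3. G is the centroid of triangle YQT ⇒ G = (29/135, 61/135)
4. B lies on line YH with YB:BH = -4:3 ⇒ B = (0, 4)
5. J is where the line through H parallel to GZ meets line TB ⇒ J = (212/507, 385/507)
J = T + t·(B−T) with t = 10/169, so TJ:JB = t:(1−t) = 10/169:159/169

TJ:JB = 10/159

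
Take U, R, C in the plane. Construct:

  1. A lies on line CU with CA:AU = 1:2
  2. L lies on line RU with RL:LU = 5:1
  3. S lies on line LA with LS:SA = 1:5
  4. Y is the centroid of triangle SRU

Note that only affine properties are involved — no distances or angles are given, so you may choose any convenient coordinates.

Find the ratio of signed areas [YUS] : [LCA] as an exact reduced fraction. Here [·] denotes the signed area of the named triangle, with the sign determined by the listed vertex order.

Choose coordinates U = (0, 0), R = (1, 0), C = (0, 1).
1. A lies on line CU with CA:AU = 1:2 ⇒ A = (0, 2/3)
2. L lies on line RU with RL:LU = 5:1 ⇒ L = (1/6, 0)
3. S lies on line LA with LS:SA = 1:5 ⇒ S = (5/36, 1/9)
4. Y is the centroid of triangle SRU ⇒ Y = (41/108, 1/27)
2·[YUS] = -1/27, 2·[LCA] = 1/18
[YUS]:[LCA] = -1/27:1/18 = -2/3

[YUS]:[LCA] = -2/3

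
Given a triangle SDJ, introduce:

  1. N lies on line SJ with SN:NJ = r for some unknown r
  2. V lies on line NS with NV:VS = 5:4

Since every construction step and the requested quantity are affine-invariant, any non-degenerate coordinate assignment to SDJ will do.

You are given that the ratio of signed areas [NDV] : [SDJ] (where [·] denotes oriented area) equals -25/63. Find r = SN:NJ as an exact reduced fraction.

r = 5/2

Work in coordinates with S = (0, 0), D = (1, 0), J = (0, 1).
1. With SN:NJ = r, write λ = r/(r+1) so N = S + λ·(J−S); N is affine-linear in λ
2. V lies on line NS with NV:VS = 5:4 ⇒ V is an affine combination of earlier points and hence also affine-linear in λ
Every point depending on N is an affine combination of N and λ-independent points, so each such coordinate is linear in λ; the λ² term in each signed area is a multiple of (J−S)×(J−S) = 0, so 2·[NDV] and 2·[SDJ] are each linear in λ. Evaluating at λ=0 and λ=1:
  2·[NDV] = -5/9·λ,   2·[SDJ] = 1
So [NDV]:[SDJ] = (-5/9·λ) / (1). Setting this equal to -25/63:
  -5/9·λ = -25/63·(1)  ⇒  λ = 5/7
Then r = λ/(1−λ) = (5/7)/(2/7) = 5/2. Check: with r = 5/2, N = (0, 5/7) and [NDV]:[SDJ] = -25/63 as required.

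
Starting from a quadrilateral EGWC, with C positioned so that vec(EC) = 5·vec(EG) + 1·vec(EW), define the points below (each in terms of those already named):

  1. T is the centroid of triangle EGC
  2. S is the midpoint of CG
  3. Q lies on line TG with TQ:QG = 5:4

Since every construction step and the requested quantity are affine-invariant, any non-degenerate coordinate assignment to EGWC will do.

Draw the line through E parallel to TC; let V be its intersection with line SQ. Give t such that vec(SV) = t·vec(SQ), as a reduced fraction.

t = -27

Assign E = (0, 0), G = (1, 0), W = (0, 1), C = (5, 1) — the answer is frame-independent, so this choice is without loss of generality.
1. T is the centroid of triangle EGC ⇒ T = (2, 1/3)
2. S is the midpoint of CG ⇒ S = (3, 1/2)
3. Q lies on line TG with TQ:QG = 5:4 ⇒ Q = (13/9, 4/27)
through E parallel to TC: direction (3, 2/3); meets SQ at V = (45, 10)
V = S + t·(Q−S) with t = -27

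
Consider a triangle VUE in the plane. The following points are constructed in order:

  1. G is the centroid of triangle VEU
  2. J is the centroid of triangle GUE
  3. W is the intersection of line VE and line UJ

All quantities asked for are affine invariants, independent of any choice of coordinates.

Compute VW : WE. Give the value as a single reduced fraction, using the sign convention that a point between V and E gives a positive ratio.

Assign V = (0, 0), U = (1, 0), E = (0, 1) — the answer is frame-independent, so this choice is without loss of generality.
1. G is the centroid of triangle VEU ⇒ G = (1/3, 1/3)
2. J is the centroid of triangle GUE ⇒ J = (4/9, 4/9)
3. W is the intersection of line VE and line UJ ⇒ W = (0, 4/5)
W = V + t·(E−V) with t = 4/5, so VW:WE = t:(1−t) = 4/5:1/5

VW:WE = 4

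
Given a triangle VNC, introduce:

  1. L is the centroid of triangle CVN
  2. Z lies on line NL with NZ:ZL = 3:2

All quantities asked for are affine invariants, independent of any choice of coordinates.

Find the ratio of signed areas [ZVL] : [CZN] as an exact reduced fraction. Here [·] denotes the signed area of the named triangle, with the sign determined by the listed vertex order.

[ZVL]:[CZN] = -2/3

Choose coordinates V = (0, 0), N = (1, 0), C = (0, 1).
1. L is the centroid of triangle CVN ⇒ L = (1/3, 1/3)
2. Z lies on line NL with NZ:ZL = 3:2 ⇒ Z = (3/5, 1/5)
2·[ZVL] = -2/15, 2·[CZN] = 1/5
[ZVL]:[CZN] = -2/15:1/5 = -2/3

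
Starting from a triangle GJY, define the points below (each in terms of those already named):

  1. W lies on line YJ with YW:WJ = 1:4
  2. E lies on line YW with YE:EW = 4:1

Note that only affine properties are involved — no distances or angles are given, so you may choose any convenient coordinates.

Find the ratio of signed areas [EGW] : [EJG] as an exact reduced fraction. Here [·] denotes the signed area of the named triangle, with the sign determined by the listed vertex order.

Assign G = (0, 0), J = (1, 0), Y = (0, 1) — the answer is frame-independent, so this choice is without loss of generality.
1. W lies on line YJ with YW:WJ = 1:4 ⇒ W = (1/5, 4/5)
2. E lies on line YW with YE:EW = 4:1 ⇒ E = (4/25, 21/25)
2·[EGW] = 1/25, 2·[EJG] = -21/25
[EGW]:[EJG] = 1/25:-21/25 = -1/21

[EGW]:[EJG] = -1/21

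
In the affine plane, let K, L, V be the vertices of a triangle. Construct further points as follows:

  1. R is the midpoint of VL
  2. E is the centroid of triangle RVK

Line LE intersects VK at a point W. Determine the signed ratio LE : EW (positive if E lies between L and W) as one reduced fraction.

Assign K = (0, 0), L = (1, 0), V = (0, 1) — the answer is frame-independent, so this choice is without loss of generality.
1. R is the midpoint of VL ⇒ R = (1/2, 1/2)
2. E is the centroid of triangle RVK ⇒ E = (1/6, 1/2)
line LE meets VK at W = (0, 3/5)
E = L + t·(W−L) with t = 5/6, so LE:EW = 5/6:1/6

LE:EW = 5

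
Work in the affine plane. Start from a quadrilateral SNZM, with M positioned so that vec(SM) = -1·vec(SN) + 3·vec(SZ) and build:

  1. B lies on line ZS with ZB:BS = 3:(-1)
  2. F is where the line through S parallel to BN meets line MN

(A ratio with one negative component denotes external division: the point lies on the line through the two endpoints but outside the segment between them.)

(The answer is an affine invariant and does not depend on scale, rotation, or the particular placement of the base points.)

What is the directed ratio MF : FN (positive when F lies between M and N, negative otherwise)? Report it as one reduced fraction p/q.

MF:FN = 7

Assign S = (0, 0), N = (1, 0), Z = (0, 1), M = (-1, 3) — the answer is frame-independent, so this choice is without loss of generality.
1. B lies on line ZS with ZB:BS = 3:(-1) ⇒ B = (0, -1/2)
2. F is where the line through S parallel to BN meets line MN ⇒ F = (3/4, 3/8)
F = M + t·(N−M) with t = 7/8, so MF:FN = t:(1−t) = 7/8:1/8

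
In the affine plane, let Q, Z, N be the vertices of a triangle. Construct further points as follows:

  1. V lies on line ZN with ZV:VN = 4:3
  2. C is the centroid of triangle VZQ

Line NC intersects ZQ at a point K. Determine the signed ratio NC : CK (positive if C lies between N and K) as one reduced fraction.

NC:CK = 17/4

Work in coordinates with Q = (0, 0), Z = (1, 0), N = (0, 1).
1. V lies on line ZN with ZV:VN = 4:3 ⇒ V = (3/7, 4/7)
2. C is the centroid of triangle VZQ ⇒ C = (10/21, 4/21)
line NC meets ZQ at K = (10/17, 0)
C = N + t·(K−N) with t = 17/21, so NC:CK = 17/21:4/21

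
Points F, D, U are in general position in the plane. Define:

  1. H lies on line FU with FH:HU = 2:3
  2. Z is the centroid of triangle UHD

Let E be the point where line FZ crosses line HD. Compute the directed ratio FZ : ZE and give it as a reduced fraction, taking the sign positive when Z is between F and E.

Assign F = (0, 0), D = (1, 0), U = (0, 1) — the answer is frame-independent, so this choice is without loss of generality.
1. H lies on line FU with FH:HU = 2:3 ⇒ H = (0, 2/5)
2. Z is the centroid of triangle UHD ⇒ Z = (1/3, 7/15)
line FZ meets HD at E = (2/9, 14/45)
Z = F + t·(E−F) with t = 3/2, so FZ:ZE = 3/2:-1/2

FZ:ZE = -3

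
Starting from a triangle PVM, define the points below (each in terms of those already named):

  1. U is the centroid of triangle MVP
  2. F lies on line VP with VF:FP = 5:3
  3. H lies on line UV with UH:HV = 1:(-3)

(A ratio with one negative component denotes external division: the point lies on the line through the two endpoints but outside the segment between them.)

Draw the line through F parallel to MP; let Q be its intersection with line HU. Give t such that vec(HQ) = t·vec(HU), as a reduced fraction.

t = 9/8

Work in coordinates with P = (0, 0), V = (1, 0), M = (0, 1).
1. U is the centroid of triangle MVP ⇒ U = (1/3, 1/3)
2. F lies on line VP with VF:FP = 5:3 ⇒ F = (3/8, 0)
3. H lies on line UV with UH:HV = 1:(-3) ⇒ H = (0, 1/2)
through F parallel to MP: direction (0, -1); meets HU at Q = (3/8, 5/16)
Q = H + t·(U−H) with t = 9/8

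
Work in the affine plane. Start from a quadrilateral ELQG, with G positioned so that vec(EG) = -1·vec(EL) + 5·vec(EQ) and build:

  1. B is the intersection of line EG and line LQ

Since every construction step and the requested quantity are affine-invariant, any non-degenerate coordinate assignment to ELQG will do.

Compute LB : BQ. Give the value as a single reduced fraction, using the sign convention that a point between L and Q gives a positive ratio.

LB:BQ = -5

Assign E = (0, 0), L = (1, 0), Q = (0, 1), G = (-1, 5) — the answer is frame-independent, so this choice is without loss of generality.
1. B is the intersection of line EG and line LQ ⇒ B = (-1/4, 5/4)
B = L + t·(Q−L) with t = 5/4, so LB:BQ = t:(1−t) = 5/4:-1/4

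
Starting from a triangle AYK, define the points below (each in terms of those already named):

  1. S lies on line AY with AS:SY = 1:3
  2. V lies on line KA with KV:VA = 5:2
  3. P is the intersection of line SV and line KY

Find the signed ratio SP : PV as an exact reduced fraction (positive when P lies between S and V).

Set A = (0, 0), Y = (1, 0), K = (0, 1); any affine frame gives the same invariant.
1. S lies on line AY with AS:SY = 1:3 ⇒ S = (1/4, 0)
2. V lies on line KA with KV:VA = 5:2 ⇒ V = (0, 2/7)
3. P is the intersection of line SV and line KY ⇒ P = (-5, 6)
P = S + t·(V−S) with t = 21, so SP:PV = t:(1−t) = 21:-20

SP:PV = -21/20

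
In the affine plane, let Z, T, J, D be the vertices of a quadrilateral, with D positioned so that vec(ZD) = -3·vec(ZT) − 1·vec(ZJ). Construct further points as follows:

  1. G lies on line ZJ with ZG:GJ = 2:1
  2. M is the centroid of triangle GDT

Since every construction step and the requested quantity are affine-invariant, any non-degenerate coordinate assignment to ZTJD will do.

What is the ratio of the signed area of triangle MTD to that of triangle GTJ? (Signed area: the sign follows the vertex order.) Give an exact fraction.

Set Z = (0, 0), T = (1, 0), J = (0, 1), D = (-3, -1); any affine frame gives the same invariant.
1. G lies on line ZJ with ZG:GJ = 2:1 ⇒ G = (0, 2/3)
2. M is the centroid of triangle GDT ⇒ M = (-2/3, -1/9)
2·[MTD] = -11/9, 2·[GTJ] = 1/3
[MTD]:[GTJ] = -11/9:1/3 = -11/3

[MTD]:[GTJ] = -11/3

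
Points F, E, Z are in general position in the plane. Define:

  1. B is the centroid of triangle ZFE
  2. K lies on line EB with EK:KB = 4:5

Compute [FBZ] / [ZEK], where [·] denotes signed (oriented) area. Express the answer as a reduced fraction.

Assign F = (0, 0), E = (1, 0), Z = (0, 1) — the answer is frame-independent, so this choice is without loss of generality.
1. B is the centroid of triangle ZFE ⇒ B = (1/3, 1/3)
2. K lies on line EB with EK:KB = 4:5 ⇒ K = (19/27, 4/27)
2·[FBZ] = 1/3, 2·[ZEK] = -4/27
[FBZ]:[ZEK] = 1/3:-4/27 = -9/4

[FBZ]:[ZEK] = -9/4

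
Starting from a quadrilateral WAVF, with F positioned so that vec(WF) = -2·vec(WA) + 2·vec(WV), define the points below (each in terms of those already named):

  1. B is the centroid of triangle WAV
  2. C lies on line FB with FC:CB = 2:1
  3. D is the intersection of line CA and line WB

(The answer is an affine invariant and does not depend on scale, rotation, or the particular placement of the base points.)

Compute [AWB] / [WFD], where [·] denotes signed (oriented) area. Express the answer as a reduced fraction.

[AWB]:[WFD] = 7/32

Work in coordinates with W = (0, 0), A = (1, 0), V = (0, 1), F = (-2, 2).
1. B is the centroid of triangle WAV ⇒ B = (1/3, 1/3)
2. C lies on line FB with FC:CB = 2:1 ⇒ C = (-4/9, 8/9)
3. D is the intersection of line CA and line WB ⇒ D = (8/21, 8/21)
2·[AWB] = -1/3, 2·[WFD] = -32/21
[AWB]:[WFD] = -1/3:-32/21 = 7/32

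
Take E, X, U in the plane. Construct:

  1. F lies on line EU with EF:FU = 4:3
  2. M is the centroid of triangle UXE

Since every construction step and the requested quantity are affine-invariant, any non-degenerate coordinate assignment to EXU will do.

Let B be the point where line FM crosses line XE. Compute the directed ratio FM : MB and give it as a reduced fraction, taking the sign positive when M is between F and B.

FM:MB = 5/7

Assign E = (0, 0), X = (1, 0), U = (0, 1) — the answer is frame-independent, so this choice is without loss of generality.
1. F lies on line EU with EF:FU = 4:3 ⇒ F = (0, 4/7)
2. M is the centroid of triangle UXE ⇒ M = (1/3, 1/3)
line FM meets XE at B = (4/5, 0)
M = F + t·(B−F) with t = 5/12, so FM:MB = 5/12:7/12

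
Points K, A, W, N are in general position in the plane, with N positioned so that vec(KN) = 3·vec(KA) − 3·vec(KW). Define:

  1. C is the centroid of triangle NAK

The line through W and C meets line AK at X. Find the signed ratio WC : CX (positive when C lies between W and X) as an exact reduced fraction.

WC:CX = -2

Assign K = (0, 0), A = (1, 0), W = (0, 1), N = (3, -3) — the answer is frame-independent, so this choice is without loss of generality.
1. C is the centroid of triangle NAK ⇒ C = (4/3, -1)
line WC meets AK at X = (2/3, 0)
C = W + t·(X−W) with t = 2, so WC:CX = 2:-1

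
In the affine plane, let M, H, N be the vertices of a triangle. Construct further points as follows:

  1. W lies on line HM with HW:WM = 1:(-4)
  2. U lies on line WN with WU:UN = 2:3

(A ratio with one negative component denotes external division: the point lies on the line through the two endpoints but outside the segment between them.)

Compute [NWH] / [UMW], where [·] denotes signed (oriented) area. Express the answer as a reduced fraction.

[NWH]:[UMW] = -5/8

Work in coordinates with M = (0, 0), H = (1, 0), N = (0, 1).
1. W lies on line HM with HW:WM = 1:(-4) ⇒ W = (4/3, 0)
2. U lies on line WN with WU:UN = 2:3 ⇒ U = (4/5, 2/5)
2·[NWH] = -1/3, 2·[UMW] = 8/15
[NWH]:[UMW] = -1/3:8/15 = -5/8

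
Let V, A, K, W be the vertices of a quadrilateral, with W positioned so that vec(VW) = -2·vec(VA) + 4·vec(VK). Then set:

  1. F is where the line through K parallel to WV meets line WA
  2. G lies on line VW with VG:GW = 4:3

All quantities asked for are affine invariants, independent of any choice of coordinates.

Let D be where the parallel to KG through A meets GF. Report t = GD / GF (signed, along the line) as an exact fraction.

t = 2/7

Set V = (0, 0), A = (1, 0), K = (0, 1), W = (-2, 4); any affine frame gives the same invariant.
1. F is where the line through K parallel to WV meets line WA ⇒ F = (-1/2, 2)
2. G lies on line VW with VG:GW = 4:3 ⇒ G = (-8/7, 16/7)
through A parallel to KG: direction (-8/7, 9/7); meets GF at D = (-47/49, 108/49)
D = G + t·(F−G) with t = 2/7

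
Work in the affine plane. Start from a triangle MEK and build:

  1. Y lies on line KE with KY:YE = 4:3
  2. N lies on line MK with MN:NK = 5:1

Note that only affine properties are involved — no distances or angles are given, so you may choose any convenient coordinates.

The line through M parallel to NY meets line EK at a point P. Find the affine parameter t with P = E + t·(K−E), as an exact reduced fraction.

t = -17/7

Assign M = (0, 0), E = (1, 0), K = (0, 1) — the answer is frame-independent, so this choice is without loss of generality.
1. Y lies on line KE with KY:YE = 4:3 ⇒ Y = (4/7, 3/7)
2. N lies on line MK with MN:NK = 5:1 ⇒ N = (0, 5/6)
through M parallel to NY: direction (4/7, -17/42); meets EK at P = (24/7, -17/7)
P = E + t·(K−E) with t = -17/7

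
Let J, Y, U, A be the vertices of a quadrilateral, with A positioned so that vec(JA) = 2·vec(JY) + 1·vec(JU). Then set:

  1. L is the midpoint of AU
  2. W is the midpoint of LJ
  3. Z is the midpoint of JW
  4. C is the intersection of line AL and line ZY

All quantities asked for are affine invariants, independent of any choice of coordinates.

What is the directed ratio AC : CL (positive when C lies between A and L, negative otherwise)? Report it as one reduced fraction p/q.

Set J = (0, 0), Y = (1, 0), U = (0, 1), A = (2, 1); any affine frame gives the same invariant.
1. L is the midpoint of AU ⇒ L = (1, 1)
2. W is the midpoint of LJ ⇒ W = (1/2, 1/2)
3. Z is the midpoint of JW ⇒ Z = (1/4, 1/4)
4. C is the intersection of line AL and line ZY ⇒ C = (-2, 1)
C = A + t·(L−A) with t = 4, so AC:CL = t:(1−t) = 4:-3

AC:CL = -4/3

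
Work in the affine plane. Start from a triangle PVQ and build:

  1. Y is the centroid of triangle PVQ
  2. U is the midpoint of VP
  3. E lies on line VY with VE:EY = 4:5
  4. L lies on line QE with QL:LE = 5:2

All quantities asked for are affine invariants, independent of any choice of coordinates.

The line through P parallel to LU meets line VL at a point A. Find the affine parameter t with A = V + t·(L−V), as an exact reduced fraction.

t = 2

Assign P = (0, 0), V = (1, 0), Q = (0, 1) — the answer is frame-independent, so this choice is without loss of generality.
1. Y is the centroid of triangle PVQ ⇒ Y = (1/3, 1/3)
2. U is the midpoint of VP ⇒ U = (1/2, 0)
3. E lies on line VY with VE:EY = 4:5 ⇒ E = (19/27, 4/27)
4. L lies on line QE with QL:LE = 5:2 ⇒ L = (95/189, 74/189)
through P parallel to LU: direction (-1/378, -74/189); meets VL at A = (1/189, 148/189)
A = V + t·(L−V) with t = 2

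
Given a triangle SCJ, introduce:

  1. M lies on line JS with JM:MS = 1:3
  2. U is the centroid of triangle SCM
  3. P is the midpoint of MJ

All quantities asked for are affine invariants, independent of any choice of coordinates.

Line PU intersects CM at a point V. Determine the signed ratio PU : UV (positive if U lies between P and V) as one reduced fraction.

PU:UV = -3/2

Choose coordinates S = (0, 0), C = (1, 0), J = (0, 1).
1. M lies on line JS with JM:MS = 1:3 ⇒ M = (0, 3/4)
2. U is the centroid of triangle SCM ⇒ U = (1/3, 1/4)
3. P is the midpoint of MJ ⇒ P = (0, 7/8)
line PU meets CM at V = (1/9, 2/3)
U = P + t·(V−P) with t = 3, so PU:UV = 3:-2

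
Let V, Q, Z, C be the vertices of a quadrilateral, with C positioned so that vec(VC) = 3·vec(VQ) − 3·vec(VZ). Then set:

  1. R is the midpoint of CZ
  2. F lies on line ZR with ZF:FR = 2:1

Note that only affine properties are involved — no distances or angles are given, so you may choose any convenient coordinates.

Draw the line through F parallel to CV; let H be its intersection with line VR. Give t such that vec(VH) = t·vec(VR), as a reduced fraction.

t = 4/3

Set V = (0, 0), Q = (1, 0), Z = (0, 1), C = (3, -3); any affine frame gives the same invariant.
1. R is the midpoint of CZ ⇒ R = (3/2, -1)
2. F lies on line ZR with ZF:FR = 2:1 ⇒ F = (1, -1/3)
through F parallel to CV: direction (-3, 3); meets VR at H = (2, -4/3)
H = V + t·(R−V) with t = 4/3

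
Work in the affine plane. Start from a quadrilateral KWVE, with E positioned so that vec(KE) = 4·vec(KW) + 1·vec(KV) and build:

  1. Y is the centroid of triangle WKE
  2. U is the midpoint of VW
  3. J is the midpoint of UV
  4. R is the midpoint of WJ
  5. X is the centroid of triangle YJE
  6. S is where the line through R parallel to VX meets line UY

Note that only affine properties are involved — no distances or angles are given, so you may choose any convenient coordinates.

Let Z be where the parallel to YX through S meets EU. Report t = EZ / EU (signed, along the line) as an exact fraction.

t = 67/16

Choose coordinates K = (0, 0), W = (1, 0), V = (0, 1), E = (4, 1).
1. Y is the centroid of triangle WKE ⇒ Y = (5/3, 1/3)
2. U is the midpoint of VW ⇒ U = (1/2, 1/2)
3. J is the midpoint of UV ⇒ J = (1/4, 3/4)
4. R is the midpoint of WJ ⇒ R = (5/8, 3/8)
5. X is the centroid of triangle YJE ⇒ X = (71/36, 25/36)
6. S is where the line through R parallel to VX meets line UY ⇒ S = (-33/4, 7/4)
through S parallel to YX: direction (11/36, 13/36); meets EU at Z = (-341/32, -35/32)
Z = E + t·(U−E) with t = 67/16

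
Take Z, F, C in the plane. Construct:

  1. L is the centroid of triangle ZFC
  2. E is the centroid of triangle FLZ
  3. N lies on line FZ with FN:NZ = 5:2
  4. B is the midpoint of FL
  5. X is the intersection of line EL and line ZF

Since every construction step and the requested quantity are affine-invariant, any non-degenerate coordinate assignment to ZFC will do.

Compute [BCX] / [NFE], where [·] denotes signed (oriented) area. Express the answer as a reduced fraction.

Assign Z = (0, 0), F = (1, 0), C = (0, 1) — the answer is frame-independent, so this choice is without loss of generality.
1. L is the centroid of triangle ZFC ⇒ L = (1/3, 1/3)
2. E is the centroid of triangle FLZ ⇒ E = (4/9, 1/9)
3. N lies on line FZ with FN:NZ = 5:2 ⇒ N = (2/7, 0)
4. B is the midpoint of FL ⇒ B = (2/3, 1/6)
5. X is the intersection of line EL and line ZF ⇒ X = (1/2, 0)
2·[BCX] = 1/4, 2·[NFE] = 5/63
[BCX]:[NFE] = 1/4:5/63 = 63/20

[BCX]:[NFE] = 63/20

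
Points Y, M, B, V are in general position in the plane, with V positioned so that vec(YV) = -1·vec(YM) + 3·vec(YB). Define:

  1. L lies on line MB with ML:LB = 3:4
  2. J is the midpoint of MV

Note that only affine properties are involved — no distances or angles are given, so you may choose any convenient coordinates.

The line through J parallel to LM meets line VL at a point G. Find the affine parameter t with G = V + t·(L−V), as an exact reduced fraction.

Assign Y = (0, 0), M = (1, 0), B = (0, 1), V = (-1, 3) — the answer is frame-independent, so this choice is without loss of generality.
1. L lies on line MB with ML:LB = 3:4 ⇒ L = (4/7, 3/7)
2. J is the midpoint of MV ⇒ J = (0, 3/2)
through J parallel to LM: direction (3/7, -3/7); meets VL at G = (-3/14, 12/7)
G = V + t·(L−V) with t = 1/2

t = 1/2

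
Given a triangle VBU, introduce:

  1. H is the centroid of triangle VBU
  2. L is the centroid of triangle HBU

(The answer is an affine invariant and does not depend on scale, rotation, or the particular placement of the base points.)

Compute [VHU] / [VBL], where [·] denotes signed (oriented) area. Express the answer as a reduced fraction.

Set V = (0, 0), B = (1, 0), U = (0, 1); any affine frame gives the same invariant.
1. H is the centroid of triangle VBU ⇒ H = (1/3, 1/3)
2. L is the centroid of triangle HBU ⇒ L = (4/9, 4/9)
2·[VHU] = 1/3, 2·[VBL] = 4/9
[VHU]:[VBL] = 1/3:4/9 = 3/4

[VHU]:[VBL] = 3/4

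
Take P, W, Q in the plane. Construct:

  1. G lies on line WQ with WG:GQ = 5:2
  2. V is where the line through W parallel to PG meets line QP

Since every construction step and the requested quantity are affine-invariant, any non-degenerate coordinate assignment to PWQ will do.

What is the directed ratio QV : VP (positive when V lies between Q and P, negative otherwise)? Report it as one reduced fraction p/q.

Assign P = (0, 0), W = (1, 0), Q = (0, 1) — the answer is frame-independent, so this choice is without loss of generality.
1. G lies on line WQ with WG:GQ = 5:2 ⇒ G = (2/7, 5/7)
2. V is where the line through W parallel to PG meets line QP ⇒ V = (0, -5/2)
V = Q + t·(P−Q) with t = 7/2, so QV:VP = t:(1−t) = 7/2:-5/2

QV:VP = -7/5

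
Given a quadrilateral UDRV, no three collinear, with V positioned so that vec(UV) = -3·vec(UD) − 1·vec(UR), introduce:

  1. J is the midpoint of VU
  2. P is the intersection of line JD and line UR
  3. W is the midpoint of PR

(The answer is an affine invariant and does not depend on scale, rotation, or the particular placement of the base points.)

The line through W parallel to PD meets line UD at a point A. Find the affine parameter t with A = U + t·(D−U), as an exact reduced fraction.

t = -2

Choose coordinates U = (0, 0), D = (1, 0), R = (0, 1), V = (-3, -1).
1. J is the midpoint of VU ⇒ J = (-3/2, -1/2)
2. P is the intersection of line JD and line UR ⇒ P = (0, -1/5)
3. W is the midpoint of PR ⇒ W = (0, 2/5)
through W parallel to PD: direction (1, 1/5); meets UD at A = (-2, 0)
A = U + t·(D−U) with t = -2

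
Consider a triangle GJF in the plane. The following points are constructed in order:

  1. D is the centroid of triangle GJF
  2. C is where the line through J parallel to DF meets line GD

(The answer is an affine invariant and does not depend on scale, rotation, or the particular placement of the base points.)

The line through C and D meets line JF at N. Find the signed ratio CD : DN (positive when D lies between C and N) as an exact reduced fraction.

Choose coordinates G = (0, 0), J = (1, 0), F = (0, 1).
1. D is the centroid of triangle GJF ⇒ D = (1/3, 1/3)
2. C is where the line through J parallel to DF meets line GD ⇒ C = (2/3, 2/3)
line CD meets JF at N = (1/2, 1/2)
D = C + t·(N−C) with t = 2, so CD:DN = 2:-1

CD:DN = -2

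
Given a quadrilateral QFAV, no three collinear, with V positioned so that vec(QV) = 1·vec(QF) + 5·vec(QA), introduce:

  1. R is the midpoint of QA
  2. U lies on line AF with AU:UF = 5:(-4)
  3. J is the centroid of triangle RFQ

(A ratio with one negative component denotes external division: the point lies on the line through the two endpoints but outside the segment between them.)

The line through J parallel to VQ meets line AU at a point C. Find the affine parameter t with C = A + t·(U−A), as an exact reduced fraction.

t = 1/12

Assign Q = (0, 0), F = (1, 0), A = (0, 1), V = (1, 5) — the answer is frame-independent, so this choice is without loss of generality.
1. R is the midpoint of QA ⇒ R = (0, 1/2)
2. U lies on line AF with AU:UF = 5:(-4) ⇒ U = (5, -4)
3. J is the centroid of triangle RFQ ⇒ J = (1/3, 1/6)
through J parallel to VQ: direction (-1, -5); meets AU at C = (5/12, 7/12)
C = A + t·(U−A) with t = 1/12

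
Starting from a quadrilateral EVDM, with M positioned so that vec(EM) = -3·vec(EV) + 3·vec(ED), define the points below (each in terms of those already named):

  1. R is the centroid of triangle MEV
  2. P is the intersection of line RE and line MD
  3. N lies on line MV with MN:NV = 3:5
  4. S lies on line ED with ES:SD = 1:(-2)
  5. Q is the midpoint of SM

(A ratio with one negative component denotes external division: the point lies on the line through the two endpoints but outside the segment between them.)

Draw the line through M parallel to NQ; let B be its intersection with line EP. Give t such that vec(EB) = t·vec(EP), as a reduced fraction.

Assign E = (0, 0), V = (1, 0), D = (0, 1), M = (-3, 3) — the answer is frame-independent, so this choice is without loss of generality.
1. R is the centroid of triangle MEV ⇒ R = (-2/3, 1)
2. P is the intersection of line RE and line MD ⇒ P = (-6/5, 9/5)
3. N lies on line MV with MN:NV = 3:5 ⇒ N = (-3/2, 15/8)
4. S lies on line ED with ES:SD = 1:(-2) ⇒ S = (0, -1)
5. Q is the midpoint of SM ⇒ Q = (-3/2, 1)
through M parallel to NQ: direction (0, -7/8); meets EP at B = (-3, 9/2)
B = E + t·(P−E) with t = 5/2

t = 5/2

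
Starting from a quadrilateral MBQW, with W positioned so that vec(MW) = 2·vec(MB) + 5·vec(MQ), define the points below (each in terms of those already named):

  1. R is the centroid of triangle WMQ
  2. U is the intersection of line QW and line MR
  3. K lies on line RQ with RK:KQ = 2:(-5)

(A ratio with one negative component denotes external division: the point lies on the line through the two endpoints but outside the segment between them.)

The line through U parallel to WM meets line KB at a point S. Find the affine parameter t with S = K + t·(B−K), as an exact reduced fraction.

t = -11/43

Choose coordinates M = (0, 0), B = (1, 0), Q = (0, 1), W = (2, 5).
1. R is the centroid of triangle WMQ ⇒ R = (2/3, 2)
2. U is the intersection of line QW and line MR ⇒ U = (1, 3)
3. K lies on line RQ with RK:KQ = 2:(-5) ⇒ K = (10/9, 8/3)
through U parallel to WM: direction (-2, -5); meets KB at S = (49/43, 144/43)
S = K + t·(B−K) with t = -11/43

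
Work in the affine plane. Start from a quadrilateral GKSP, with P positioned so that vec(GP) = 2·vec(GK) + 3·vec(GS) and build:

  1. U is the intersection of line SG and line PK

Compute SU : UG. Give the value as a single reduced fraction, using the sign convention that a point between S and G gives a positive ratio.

SU:UG = -4/3

Choose coordinates G = (0, 0), K = (1, 0), S = (0, 1), P = (2, 3).
1. U is the intersection of line SG and line PK ⇒ U = (0, -3)
U = S + t·(G−S) with t = 4, so SU:UG = t:(1−t) = 4:-3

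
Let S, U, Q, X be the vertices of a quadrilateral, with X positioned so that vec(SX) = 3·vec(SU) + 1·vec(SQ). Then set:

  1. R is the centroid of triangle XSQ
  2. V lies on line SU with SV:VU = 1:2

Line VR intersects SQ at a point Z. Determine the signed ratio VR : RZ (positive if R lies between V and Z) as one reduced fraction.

Set S = (0, 0), U = (1, 0), Q = (0, 1), X = (3, 1); any affine frame gives the same invariant.
1. R is the centroid of triangle XSQ ⇒ R = (1, 2/3)
2. V lies on line SU with SV:VU = 1:2 ⇒ V = (1/3, 0)
line VR meets SQ at Z = (0, -1/3)
R = V + t·(Z−V) with t = -2, so VR:RZ = -2:3

VR:RZ = -2/3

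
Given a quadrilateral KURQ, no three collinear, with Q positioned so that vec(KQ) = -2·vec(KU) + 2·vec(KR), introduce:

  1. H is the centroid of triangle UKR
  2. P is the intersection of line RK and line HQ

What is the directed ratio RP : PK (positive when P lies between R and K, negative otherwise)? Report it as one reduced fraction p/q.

Choose coordinates K = (0, 0), U = (1, 0), R = (0, 1), Q = (-2, 2).
1. H is the centroid of triangle UKR ⇒ H = (1/3, 1/3)
2. P is the intersection of line RK and line HQ ⇒ P = (0, 4/7)
P = R + t·(K−R) with t = 3/7, so RP:PK = t:(1−t) = 3/7:4/7

RP:PK = 3/4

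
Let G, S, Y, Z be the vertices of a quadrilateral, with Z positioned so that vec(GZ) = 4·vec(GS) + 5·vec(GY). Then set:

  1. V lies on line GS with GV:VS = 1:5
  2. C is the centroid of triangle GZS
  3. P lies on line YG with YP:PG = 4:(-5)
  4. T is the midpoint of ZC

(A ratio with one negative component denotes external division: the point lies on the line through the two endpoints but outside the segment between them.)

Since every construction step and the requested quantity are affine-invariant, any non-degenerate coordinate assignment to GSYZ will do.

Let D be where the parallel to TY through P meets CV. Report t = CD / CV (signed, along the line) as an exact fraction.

t = -120/11

Choose coordinates G = (0, 0), S = (1, 0), Y = (0, 1), Z = (4, 5).
1. V lies on line GS with GV:VS = 1:5 ⇒ V = (1/6, 0)
2. C is the centroid of triangle GZS ⇒ C = (5/3, 5/3)
3. P lies on line YG with YP:PG = 4:(-5) ⇒ P = (0, 5)
4. T is the midpoint of ZC ⇒ T = (17/6, 10/3)
through P parallel to TY: direction (-17/6, -7/3); meets CV at D = (595/33, 655/33)
D = C + t·(V−C) with t = -120/11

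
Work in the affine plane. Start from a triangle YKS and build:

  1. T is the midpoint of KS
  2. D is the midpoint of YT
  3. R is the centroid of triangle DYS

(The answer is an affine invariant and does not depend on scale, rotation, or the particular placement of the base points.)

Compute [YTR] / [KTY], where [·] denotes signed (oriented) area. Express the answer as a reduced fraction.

[YTR]:[KTY] = 1/3

Set Y = (0, 0), K = (1, 0), S = (0, 1); any affine frame gives the same invariant.
1. T is the midpoint of KS ⇒ T = (1/2, 1/2)
2. D is the midpoint of YT ⇒ D = (1/4, 1/4)
3. R is the centroid of triangle DYS ⇒ R = (1/12, 5/12)
2·[YTR] = 1/6, 2·[KTY] = 1/2
[YTR]:[KTY] = 1/6:1/2 = 1/3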